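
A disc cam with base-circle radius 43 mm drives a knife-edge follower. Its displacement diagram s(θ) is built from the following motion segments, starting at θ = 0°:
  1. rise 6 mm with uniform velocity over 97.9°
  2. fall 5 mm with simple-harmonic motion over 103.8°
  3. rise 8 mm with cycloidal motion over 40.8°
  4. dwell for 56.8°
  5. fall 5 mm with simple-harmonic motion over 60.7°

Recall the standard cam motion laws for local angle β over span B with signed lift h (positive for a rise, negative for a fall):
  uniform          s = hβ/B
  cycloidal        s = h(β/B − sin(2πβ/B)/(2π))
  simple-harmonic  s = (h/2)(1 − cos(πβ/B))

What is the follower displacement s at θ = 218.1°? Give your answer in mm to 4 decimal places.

seg 1 [0°–97.9°] uniform, h=6: full span → s += 6 → s = 6.0000
seg 2 [97.9°–201.7°] simple-harmonic, h=-5: full span → s += -5 → s = 1.0000
seg 3 [201.7°–242.5°] cycloidal, h=8: θ=218.1° here. β=16.4, B=40.8. 8·(0.4020 − sin(2π·0.4020)/(2π)) = 2.4800 → s = 3.4800

3.4800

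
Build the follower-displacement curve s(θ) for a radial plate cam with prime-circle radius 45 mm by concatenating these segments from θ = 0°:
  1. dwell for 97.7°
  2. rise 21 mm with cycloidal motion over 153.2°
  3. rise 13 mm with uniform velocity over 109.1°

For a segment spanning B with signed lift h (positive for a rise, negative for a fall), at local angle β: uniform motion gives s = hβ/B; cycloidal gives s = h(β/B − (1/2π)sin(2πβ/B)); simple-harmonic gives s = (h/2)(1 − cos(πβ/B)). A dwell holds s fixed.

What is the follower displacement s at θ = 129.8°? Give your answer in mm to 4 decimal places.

seg 1 [0°–97.7°] dwell: s stays 0.0000
seg 2 [97.7°–250.9°] cycloidal, h=21: θ=129.8° here. β=32.1, B=153.2. 21·(0.2095 − sin(2π·0.2095)/(2π)) = 1.1653 → s = 1.1653

1.1653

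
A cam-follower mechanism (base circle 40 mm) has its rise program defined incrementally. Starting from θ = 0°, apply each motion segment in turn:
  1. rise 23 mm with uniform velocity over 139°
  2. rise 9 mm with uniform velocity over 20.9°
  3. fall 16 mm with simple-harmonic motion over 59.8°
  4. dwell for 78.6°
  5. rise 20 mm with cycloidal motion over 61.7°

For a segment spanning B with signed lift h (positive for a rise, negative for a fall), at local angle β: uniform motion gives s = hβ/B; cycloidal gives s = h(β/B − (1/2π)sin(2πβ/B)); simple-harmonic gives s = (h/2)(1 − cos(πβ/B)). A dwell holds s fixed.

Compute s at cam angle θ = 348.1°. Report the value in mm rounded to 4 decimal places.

seg 1 [0°–139°] uniform, h=23: full span → s += 23 → s = 23.0000
seg 2 [139°–159.9°] uniform, h=9: full span → s += 9 → s = 32.0000
seg 3 [159.9°–219.7°] simple-harmonic, h=-16: full span → s += -16 → s = 16.0000
seg 4 [219.7°–298.3°] dwell: s stays 16.0000
seg 5 [298.3°–360°] cycloidal, h=20: θ=348.1° here. β=49.8, B=61.7. 20·(0.8071 − sin(2π·0.8071)/(2π)) = 19.1228 → s = 35.1228

35.1228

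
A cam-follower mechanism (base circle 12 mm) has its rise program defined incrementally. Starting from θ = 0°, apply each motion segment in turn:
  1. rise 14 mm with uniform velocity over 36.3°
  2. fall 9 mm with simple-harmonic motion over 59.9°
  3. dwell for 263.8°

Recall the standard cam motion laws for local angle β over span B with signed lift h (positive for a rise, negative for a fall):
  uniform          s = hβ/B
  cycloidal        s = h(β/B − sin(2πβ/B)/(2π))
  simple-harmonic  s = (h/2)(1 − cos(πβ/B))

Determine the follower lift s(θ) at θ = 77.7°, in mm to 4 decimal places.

seg 1 [0°–36.3°] uniform, h=14: full span → s += 14 → s = 14.0000
seg 2 [36.3°–96.2°] simple-harmonic, h=-9: θ=77.7° here. β=41.4, B=59.9. -9/2·(1 − cos(π·0.6912)) = -7.0428 → s = 6.9572

6.9572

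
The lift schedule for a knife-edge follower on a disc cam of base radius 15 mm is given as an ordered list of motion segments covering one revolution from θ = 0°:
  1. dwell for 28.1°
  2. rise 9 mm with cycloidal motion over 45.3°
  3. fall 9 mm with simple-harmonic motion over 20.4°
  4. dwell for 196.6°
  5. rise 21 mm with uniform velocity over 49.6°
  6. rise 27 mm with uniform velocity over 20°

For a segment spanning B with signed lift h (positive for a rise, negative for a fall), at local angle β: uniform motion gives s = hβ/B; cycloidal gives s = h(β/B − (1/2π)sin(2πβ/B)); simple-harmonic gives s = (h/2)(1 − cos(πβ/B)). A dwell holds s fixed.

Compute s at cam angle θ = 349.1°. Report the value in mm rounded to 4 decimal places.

seg 1 [0°–28.1°] dwell: s stays 0.0000
seg 2 [28.1°–73.4°] cycloidal, h=9: full span → s += 9 → s = 9.0000
seg 3 [73.4°–93.8°] simple-harmonic, h=-9: full span → s += -9 → s = 0.0000
seg 4 [93.8°–290.4°] dwell: s stays 0.0000
seg 5 [290.4°–340°] uniform, h=21: full span → s += 21 → s = 21.0000
seg 6 [340°–360°] uniform, h=27: θ=349.1° here. β=9.1, B=20. 27·9.1/20 = 12.2850 → s = 33.2850

33.2850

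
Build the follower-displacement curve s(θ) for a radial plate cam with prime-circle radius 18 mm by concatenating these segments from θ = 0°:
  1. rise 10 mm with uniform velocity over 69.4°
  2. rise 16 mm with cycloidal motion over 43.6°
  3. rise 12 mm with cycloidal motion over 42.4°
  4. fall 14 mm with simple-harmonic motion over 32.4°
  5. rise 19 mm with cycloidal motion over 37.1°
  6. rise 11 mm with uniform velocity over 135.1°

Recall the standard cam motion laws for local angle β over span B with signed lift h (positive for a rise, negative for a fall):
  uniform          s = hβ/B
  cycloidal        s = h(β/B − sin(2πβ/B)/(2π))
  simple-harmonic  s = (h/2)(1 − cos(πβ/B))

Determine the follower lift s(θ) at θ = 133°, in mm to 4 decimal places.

seg 1 [0°–69.4°] uniform, h=10: full span → s += 10 → s = 10.0000
seg 2 [69.4°–113°] cycloidal, h=16: full span → s += 16 → s = 26.0000
seg 3 [113°–155.4°] cycloidal, h=12: θ=133° here. β=20, B=42.4. 12·(0.4717 − sin(2π·0.4717)/(2π)) = 5.3225 → s = 31.3225

31.3225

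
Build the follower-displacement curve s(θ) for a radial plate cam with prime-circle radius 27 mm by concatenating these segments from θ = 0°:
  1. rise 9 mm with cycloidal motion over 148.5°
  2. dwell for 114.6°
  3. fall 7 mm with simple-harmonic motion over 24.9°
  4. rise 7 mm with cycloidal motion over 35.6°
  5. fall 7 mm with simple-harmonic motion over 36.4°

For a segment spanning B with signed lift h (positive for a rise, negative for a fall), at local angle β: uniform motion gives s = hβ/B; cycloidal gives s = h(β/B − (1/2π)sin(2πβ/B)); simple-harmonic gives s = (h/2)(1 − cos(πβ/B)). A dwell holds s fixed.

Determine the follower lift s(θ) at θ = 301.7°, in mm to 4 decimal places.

seg 1 [0°–148.5°] cycloidal, h=9: full span → s += 9 → s = 9.0000
seg 2 [148.5°–263.1°] dwell: s stays 9.0000
seg 3 [263.1°–288°] simple-harmonic, h=-7: full span → s += -7 → s = 2.0000
seg 4 [288°–323.6°] cycloidal, h=7: θ=301.7° here. β=13.7, B=35.6. 7·(0.3848 − sin(2π·0.3848)/(2π)) = 1.9562 → s = 3.9562

3.9562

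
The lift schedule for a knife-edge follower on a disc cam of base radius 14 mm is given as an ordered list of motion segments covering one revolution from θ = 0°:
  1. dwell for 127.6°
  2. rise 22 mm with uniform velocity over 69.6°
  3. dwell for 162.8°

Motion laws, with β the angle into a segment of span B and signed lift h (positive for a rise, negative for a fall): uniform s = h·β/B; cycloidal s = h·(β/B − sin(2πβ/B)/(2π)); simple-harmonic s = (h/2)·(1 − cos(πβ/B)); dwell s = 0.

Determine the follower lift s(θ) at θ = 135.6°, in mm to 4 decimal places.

seg 1 [0°–127.6°] dwell: s stays 0.0000
seg 2 [127.6°–197.2°] uniform, h=22: θ=135.6° here. β=8, B=69.6. 22·8/69.6 = 2.5287 → s = 2.5287

2.5287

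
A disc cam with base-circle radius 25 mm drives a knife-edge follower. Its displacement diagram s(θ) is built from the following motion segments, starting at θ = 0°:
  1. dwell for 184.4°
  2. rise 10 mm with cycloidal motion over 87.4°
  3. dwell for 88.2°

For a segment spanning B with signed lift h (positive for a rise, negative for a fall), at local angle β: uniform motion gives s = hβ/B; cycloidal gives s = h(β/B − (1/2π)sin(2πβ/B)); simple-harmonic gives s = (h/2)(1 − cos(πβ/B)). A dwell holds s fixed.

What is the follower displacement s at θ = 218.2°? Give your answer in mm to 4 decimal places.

seg 1 [0°–184.4°] dwell: s stays 0.0000
seg 2 [184.4°–271.8°] cycloidal, h=10: θ=218.2° here. β=33.8, B=87.4. 10·(0.3867 − sin(2π·0.3867)/(2π)) = 2.8278 → s = 2.8278

2.8278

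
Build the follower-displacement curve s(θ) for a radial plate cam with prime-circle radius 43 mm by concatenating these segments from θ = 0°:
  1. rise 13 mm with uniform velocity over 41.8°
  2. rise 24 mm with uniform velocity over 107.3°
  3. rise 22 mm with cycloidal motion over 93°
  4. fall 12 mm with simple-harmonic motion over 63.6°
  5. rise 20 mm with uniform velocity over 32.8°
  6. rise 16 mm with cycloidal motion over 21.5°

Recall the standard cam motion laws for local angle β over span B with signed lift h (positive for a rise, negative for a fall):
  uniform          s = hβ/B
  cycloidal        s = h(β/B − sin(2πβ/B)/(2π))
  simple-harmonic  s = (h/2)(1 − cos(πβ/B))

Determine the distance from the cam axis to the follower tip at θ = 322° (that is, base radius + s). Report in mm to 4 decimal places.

seg 1 [0°–41.8°] uniform, h=13: full span → s += 13 → s = 13.0000
seg 2 [41.8°–149.1°] uniform, h=24: full span → s += 24 → s = 37.0000
seg 3 [149.1°–242.1°] cycloidal, h=22: full span → s += 22 → s = 59.0000
seg 4 [242.1°–305.7°] simple-harmonic, h=-12: full span → s += -12 → s = 47.0000
seg 5 [305.7°–338.5°] uniform, h=20: θ=322° here. β=16.3, B=32.8. 20·16.3/32.8 = 9.9390 → s = 56.9390
radial distance = base radius + s = 43 + 56.9390 = 99.9390

99.9390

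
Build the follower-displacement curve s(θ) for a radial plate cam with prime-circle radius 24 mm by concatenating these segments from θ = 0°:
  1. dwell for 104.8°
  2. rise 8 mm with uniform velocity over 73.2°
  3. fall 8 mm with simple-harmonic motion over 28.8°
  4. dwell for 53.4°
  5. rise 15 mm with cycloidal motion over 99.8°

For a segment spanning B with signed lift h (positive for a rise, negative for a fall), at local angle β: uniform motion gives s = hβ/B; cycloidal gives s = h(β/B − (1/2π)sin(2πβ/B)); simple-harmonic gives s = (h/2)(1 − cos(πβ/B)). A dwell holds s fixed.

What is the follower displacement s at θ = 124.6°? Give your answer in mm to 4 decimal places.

seg 1 [0°–104.8°] dwell: s stays 0.0000
seg 2 [104.8°–178°] uniform, h=8: θ=124.6° here. β=19.8, B=73.2. 8·19.8/73.2 = 2.1639 → s = 2.1639

2.1639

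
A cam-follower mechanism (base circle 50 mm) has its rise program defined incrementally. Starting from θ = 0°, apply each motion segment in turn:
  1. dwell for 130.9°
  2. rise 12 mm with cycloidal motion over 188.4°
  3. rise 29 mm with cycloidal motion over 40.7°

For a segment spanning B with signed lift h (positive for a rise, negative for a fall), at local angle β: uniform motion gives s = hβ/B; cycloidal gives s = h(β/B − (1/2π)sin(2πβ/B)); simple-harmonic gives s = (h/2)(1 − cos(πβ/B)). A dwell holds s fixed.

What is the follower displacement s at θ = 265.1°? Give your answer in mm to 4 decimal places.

seg 1 [0°–130.9°] dwell: s stays 0.0000
seg 2 [130.9°–319.3°] cycloidal, h=12: θ=265.1° here. β=134.2, B=188.4. 12·(0.7123 − sin(2π·0.7123)/(2π)) = 10.4043 → s = 10.4043

10.4043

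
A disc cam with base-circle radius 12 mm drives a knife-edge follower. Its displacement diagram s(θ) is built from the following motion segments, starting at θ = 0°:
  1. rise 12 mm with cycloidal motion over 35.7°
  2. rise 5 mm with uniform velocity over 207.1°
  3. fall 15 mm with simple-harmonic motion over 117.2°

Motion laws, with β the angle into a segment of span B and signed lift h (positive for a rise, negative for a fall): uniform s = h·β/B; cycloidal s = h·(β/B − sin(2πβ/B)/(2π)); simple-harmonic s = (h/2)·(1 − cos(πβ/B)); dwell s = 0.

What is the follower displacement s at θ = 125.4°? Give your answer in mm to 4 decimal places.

seg 1 [0°–35.7°] cycloidal, h=12: full span → s += 12 → s = 12.0000
seg 2 [35.7°–242.8°] uniform, h=5: θ=125.4° here. β=89.7, B=207.1. 5·89.7/207.1 = 2.1656 → s = 14.1656

14.1656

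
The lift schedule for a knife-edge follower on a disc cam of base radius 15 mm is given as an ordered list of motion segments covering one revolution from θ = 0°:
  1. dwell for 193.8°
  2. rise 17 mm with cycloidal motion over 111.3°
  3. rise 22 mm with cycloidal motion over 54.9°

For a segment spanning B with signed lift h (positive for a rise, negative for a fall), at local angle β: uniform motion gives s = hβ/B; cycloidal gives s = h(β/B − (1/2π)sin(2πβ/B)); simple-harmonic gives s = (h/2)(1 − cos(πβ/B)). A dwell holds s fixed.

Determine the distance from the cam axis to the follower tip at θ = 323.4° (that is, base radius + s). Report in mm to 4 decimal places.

seg 1 [0°–193.8°] dwell: s stays 0.0000
seg 2 [193.8°–305.1°] cycloidal, h=17: full span → s += 17 → s = 17.0000
seg 3 [305.1°–360°] cycloidal, h=22: θ=323.4° here. β=18.3, B=54.9. 22·(0.3333 − sin(2π·0.3333)/(2π)) = 4.3010 → s = 21.3010
radial distance = base radius + s = 15 + 21.3010 = 36.3010

36.3010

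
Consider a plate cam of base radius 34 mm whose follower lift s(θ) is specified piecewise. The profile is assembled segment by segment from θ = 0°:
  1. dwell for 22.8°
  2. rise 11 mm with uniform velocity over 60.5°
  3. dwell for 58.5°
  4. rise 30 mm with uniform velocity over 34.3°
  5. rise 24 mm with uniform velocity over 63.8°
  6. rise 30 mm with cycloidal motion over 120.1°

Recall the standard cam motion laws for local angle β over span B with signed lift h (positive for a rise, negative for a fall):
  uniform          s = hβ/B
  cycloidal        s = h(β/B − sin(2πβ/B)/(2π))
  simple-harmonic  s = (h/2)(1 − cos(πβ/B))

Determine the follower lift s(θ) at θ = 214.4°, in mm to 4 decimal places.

seg 1 [0°–22.8°] dwell: s stays 0.0000
seg 2 [22.8°–83.3°] uniform, h=11: full span → s += 11 → s = 11.0000
seg 3 [83.3°–141.8°] dwell: s stays 11.0000
seg 4 [141.8°–176.1°] uniform, h=30: full span → s += 30 → s = 41.0000
seg 5 [176.1°–239.9°] uniform, h=24: θ=214.4° here. β=38.3, B=63.8. 24·38.3/63.8 = 14.4075 → s = 55.4075

55.4075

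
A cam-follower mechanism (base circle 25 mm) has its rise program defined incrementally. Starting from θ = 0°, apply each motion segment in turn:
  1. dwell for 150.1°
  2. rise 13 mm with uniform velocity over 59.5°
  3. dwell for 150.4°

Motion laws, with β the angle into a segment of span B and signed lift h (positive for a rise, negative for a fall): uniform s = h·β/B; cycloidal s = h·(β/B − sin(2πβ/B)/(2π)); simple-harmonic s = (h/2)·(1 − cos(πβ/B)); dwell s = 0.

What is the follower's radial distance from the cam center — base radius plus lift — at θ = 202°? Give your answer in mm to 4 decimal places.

seg 1 [0°–150.1°] dwell: s stays 0.0000
seg 2 [150.1°–209.6°] uniform, h=13: θ=202° here. β=51.9, B=59.5. 13·51.9/59.5 = 11.3395 → s = 11.3395
radial distance = base radius + s = 25 + 11.3395 = 36.3395

36.3395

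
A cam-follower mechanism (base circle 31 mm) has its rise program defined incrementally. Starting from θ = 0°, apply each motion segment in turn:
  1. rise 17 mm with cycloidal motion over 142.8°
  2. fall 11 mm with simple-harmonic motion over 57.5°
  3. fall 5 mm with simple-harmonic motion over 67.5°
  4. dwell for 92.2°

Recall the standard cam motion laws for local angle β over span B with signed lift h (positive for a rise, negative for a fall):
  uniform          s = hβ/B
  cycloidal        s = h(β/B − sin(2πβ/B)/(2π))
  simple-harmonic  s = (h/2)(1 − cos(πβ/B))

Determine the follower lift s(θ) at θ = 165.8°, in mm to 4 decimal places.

seg 1 [0°–142.8°] cycloidal, h=17: full span → s += 17 → s = 17.0000
seg 2 [142.8°–200.3°] simple-harmonic, h=-11: θ=165.8° here. β=23, B=57.5. -11/2·(1 − cos(π·0.4000)) = -3.8004 → s = 13.1996

13.1996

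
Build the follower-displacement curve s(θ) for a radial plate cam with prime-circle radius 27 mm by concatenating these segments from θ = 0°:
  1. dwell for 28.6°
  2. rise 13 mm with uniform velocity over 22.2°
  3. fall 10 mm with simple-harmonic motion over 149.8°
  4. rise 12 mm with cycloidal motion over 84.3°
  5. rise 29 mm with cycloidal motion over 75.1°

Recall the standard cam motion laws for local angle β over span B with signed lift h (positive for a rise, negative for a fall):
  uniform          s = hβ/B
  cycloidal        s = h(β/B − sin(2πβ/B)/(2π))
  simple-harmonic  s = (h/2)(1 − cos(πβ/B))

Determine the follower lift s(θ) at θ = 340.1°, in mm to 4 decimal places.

seg 1 [0°–28.6°] dwell: s stays 0.0000
seg 2 [28.6°–50.8°] uniform, h=13: full span → s += 13 → s = 13.0000
seg 3 [50.8°–200.6°] simple-harmonic, h=-10: full span → s += -10 → s = 3.0000
seg 4 [200.6°–284.9°] cycloidal, h=12: full span → s += 12 → s = 15.0000
seg 5 [284.9°–360°] cycloidal, h=29: θ=340.1° here. β=55.2, B=75.1. 29·(0.7350 − sin(2π·0.7350)/(2π)) = 25.9106 → s = 40.9106

40.9106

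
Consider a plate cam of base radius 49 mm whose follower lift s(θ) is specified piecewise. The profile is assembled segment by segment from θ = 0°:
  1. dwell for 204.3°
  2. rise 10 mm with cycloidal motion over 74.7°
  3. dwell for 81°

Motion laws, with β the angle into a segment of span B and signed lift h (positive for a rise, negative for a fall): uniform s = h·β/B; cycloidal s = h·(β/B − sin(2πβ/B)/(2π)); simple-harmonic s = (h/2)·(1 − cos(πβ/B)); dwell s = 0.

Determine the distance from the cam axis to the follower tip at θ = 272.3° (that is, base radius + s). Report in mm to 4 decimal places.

seg 1 [0°–204.3°] dwell: s stays 0.0000
seg 2 [204.3°–279°] cycloidal, h=10: θ=272.3° here. β=68, B=74.7. 10·(0.9103 − sin(2π·0.9103)/(2π)) = 9.9533 → s = 9.9533
radial distance = base radius + s = 49 + 9.9533 = 58.9533

58.9533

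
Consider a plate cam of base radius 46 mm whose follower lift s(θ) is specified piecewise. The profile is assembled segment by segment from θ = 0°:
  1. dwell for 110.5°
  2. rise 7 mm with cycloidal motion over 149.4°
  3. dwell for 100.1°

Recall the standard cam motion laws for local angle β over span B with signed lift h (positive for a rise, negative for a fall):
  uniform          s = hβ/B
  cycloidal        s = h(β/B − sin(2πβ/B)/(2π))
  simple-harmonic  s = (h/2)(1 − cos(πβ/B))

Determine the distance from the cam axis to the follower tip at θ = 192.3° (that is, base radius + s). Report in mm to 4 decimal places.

seg 1 [0°–110.5°] dwell: s stays 0.0000
seg 2 [110.5°–259.9°] cycloidal, h=7: θ=192.3° here. β=81.8, B=149.4. 7·(0.5475 − sin(2π·0.5475)/(2π)) = 4.1604 → s = 4.1604
radial distance = base radius + s = 46 + 4.1604 = 50.1604

50.1604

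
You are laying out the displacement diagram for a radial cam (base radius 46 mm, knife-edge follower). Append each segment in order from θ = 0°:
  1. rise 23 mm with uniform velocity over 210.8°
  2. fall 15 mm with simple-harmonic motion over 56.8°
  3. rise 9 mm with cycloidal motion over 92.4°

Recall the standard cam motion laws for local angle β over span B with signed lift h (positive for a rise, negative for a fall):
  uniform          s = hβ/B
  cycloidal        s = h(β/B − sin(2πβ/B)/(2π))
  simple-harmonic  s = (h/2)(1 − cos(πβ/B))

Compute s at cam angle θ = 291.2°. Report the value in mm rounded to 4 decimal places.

seg 1 [0°–210.8°] uniform, h=23: full span → s += 23 → s = 23.0000
seg 2 [210.8°–267.6°] simple-harmonic, h=-15: full span → s += -15 → s = 8.0000
seg 3 [267.6°–360°] cycloidal, h=9: θ=291.2° here. β=23.6, B=92.4. 9·(0.2554 − sin(2π·0.2554)/(2π)) = 0.8671 → s = 8.8671

8.8671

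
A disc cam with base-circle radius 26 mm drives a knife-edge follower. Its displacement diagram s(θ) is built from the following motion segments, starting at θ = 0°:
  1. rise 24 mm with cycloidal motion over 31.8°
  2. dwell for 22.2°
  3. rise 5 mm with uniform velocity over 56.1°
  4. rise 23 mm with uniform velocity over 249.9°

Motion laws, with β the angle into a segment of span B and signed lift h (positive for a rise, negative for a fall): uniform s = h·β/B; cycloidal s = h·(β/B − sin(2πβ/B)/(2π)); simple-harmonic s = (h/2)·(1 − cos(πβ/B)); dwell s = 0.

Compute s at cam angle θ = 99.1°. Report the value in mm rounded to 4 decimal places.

seg 1 [0°–31.8°] cycloidal, h=24: full span → s += 24 → s = 24.0000
seg 2 [31.8°–54°] dwell: s stays 24.0000
seg 3 [54°–110.1°] uniform, h=5: θ=99.1° here. β=45.1, B=56.1. 5·45.1/56.1 = 4.0196 → s = 28.0196

28.0196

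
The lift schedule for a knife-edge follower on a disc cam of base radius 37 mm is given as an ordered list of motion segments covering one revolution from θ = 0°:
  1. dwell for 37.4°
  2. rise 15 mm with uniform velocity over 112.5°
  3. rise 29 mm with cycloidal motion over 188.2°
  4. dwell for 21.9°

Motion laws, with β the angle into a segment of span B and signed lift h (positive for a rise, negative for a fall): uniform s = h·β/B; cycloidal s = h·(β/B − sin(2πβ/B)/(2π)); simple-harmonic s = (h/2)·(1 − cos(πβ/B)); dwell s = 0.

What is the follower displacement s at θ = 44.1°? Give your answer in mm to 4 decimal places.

seg 1 [0°–37.4°] dwell: s stays 0.0000
seg 2 [37.4°–149.9°] uniform, h=15: θ=44.1° here. β=6.7, B=112.5. 15·6.7/112.5 = 0.8933 → s = 0.8933

0.8933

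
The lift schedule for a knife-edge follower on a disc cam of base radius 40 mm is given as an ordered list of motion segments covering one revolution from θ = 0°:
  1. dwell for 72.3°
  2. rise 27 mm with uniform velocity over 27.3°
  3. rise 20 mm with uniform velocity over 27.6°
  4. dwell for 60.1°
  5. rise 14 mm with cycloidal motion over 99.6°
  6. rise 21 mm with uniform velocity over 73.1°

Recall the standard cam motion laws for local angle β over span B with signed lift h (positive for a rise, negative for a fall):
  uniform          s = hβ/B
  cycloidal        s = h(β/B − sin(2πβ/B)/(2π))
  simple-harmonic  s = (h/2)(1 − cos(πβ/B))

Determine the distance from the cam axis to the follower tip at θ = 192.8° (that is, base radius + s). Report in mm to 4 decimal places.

seg 1 [0°–72.3°] dwell: s stays 0.0000
seg 2 [72.3°–99.6°] uniform, h=27: full span → s += 27 → s = 27.0000
seg 3 [99.6°–127.2°] uniform, h=20: full span → s += 20 → s = 47.0000
seg 4 [127.2°–187.3°] dwell: s stays 47.0000
seg 5 [187.3°–286.9°] cycloidal, h=14: θ=192.8° here. β=5.5, B=99.6. 14·(0.0552 − sin(2π·0.0552)/(2π)) = 0.0154 → s = 47.0154
radial distance = base radius + s = 40 + 47.0154 = 87.0154

87.0154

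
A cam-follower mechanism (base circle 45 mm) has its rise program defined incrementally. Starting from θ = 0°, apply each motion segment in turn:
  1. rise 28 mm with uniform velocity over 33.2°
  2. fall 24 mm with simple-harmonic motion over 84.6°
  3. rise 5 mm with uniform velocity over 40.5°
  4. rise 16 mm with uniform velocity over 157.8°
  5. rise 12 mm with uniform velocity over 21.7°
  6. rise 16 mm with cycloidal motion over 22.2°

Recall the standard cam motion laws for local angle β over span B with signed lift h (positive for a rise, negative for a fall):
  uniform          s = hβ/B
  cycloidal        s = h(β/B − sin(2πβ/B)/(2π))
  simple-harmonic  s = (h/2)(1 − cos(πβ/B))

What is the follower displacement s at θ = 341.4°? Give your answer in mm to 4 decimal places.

seg 1 [0°–33.2°] uniform, h=28: full span → s += 28 → s = 28.0000
seg 2 [33.2°–117.8°] simple-harmonic, h=-24: full span → s += -24 → s = 4.0000
seg 3 [117.8°–158.3°] uniform, h=5: full span → s += 5 → s = 9.0000
seg 4 [158.3°–316.1°] uniform, h=16: full span → s += 16 → s = 25.0000
seg 5 [316.1°–337.8°] uniform, h=12: full span → s += 12 → s = 37.0000
seg 6 [337.8°–360°] cycloidal, h=16: θ=341.4° here. β=3.6, B=22.2. 16·(0.1622 − sin(2π·0.1622)/(2π)) = 0.4262 → s = 37.4262

37.4262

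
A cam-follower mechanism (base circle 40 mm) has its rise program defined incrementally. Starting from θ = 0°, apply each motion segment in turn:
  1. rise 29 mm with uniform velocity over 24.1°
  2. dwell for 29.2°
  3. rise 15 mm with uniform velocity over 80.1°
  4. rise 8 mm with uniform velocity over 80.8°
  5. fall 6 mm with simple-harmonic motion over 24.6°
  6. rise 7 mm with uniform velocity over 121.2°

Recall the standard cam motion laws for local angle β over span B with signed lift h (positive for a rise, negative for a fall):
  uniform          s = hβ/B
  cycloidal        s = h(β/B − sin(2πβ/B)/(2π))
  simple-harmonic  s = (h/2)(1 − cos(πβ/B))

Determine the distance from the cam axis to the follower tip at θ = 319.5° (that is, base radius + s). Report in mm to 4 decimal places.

seg 1 [0°–24.1°] uniform, h=29: full span → s += 29 → s = 29.0000
seg 2 [24.1°–53.3°] dwell: s stays 29.0000
seg 3 [53.3°–133.4°] uniform, h=15: full span → s += 15 → s = 44.0000
seg 4 [133.4°–214.2°] uniform, h=8: full span → s += 8 → s = 52.0000
seg 5 [214.2°–238.8°] simple-harmonic, h=-6: full span → s += -6 → s = 46.0000
seg 6 [238.8°–360°] uniform, h=7: θ=319.5° here. β=80.7, B=121.2. 7·80.7/121.2 = 4.6609 → s = 50.6609
radial distance = base radius + s = 40 + 50.6609 = 90.6609

90.6609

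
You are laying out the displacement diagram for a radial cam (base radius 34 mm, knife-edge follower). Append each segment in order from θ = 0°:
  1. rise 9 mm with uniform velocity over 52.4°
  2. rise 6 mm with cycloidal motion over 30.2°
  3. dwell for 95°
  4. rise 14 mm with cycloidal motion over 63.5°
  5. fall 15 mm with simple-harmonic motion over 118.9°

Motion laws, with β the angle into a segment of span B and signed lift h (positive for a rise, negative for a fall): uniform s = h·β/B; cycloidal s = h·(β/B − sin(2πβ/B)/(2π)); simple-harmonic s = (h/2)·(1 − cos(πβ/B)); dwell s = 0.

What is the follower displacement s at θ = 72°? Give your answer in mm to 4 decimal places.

seg 1 [0°–52.4°] uniform, h=9: full span → s += 9 → s = 9.0000
seg 2 [52.4°–82.6°] cycloidal, h=6: θ=72° here. β=19.6, B=30.2. 6·(0.6490 − sin(2π·0.6490)/(2π)) = 4.6631 → s = 13.6631

13.6631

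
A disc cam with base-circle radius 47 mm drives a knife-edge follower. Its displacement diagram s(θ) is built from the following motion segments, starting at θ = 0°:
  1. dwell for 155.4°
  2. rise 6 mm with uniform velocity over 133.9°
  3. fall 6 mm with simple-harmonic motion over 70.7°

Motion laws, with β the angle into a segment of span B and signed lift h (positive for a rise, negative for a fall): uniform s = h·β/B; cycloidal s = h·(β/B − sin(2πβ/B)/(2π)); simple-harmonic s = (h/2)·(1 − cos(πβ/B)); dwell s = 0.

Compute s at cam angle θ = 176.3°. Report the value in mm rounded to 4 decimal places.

seg 1 [0°–155.4°] dwell: s stays 0.0000
seg 2 [155.4°–289.3°] uniform, h=6: θ=176.3° here. β=20.9, B=133.9. 6·20.9/133.9 = 0.9365 → s = 0.9365

0.9365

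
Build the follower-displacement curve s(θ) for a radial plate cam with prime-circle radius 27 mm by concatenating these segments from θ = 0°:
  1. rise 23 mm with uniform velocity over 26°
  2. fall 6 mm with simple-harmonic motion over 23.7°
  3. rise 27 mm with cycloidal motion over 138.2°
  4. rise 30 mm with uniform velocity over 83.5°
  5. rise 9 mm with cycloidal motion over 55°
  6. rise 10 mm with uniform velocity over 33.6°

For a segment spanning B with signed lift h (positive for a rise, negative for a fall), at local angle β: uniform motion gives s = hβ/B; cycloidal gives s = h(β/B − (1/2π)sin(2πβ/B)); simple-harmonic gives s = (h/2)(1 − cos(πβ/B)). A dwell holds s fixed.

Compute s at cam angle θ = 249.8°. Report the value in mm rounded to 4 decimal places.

seg 1 [0°–26°] uniform, h=23: full span → s += 23 → s = 23.0000
seg 2 [26°–49.7°] simple-harmonic, h=-6: full span → s += -6 → s = 17.0000
seg 3 [49.7°–187.9°] cycloidal, h=27: full span → s += 27 → s = 44.0000
seg 4 [187.9°–271.4°] uniform, h=30: θ=249.8° here. β=61.9, B=83.5. 30·61.9/83.5 = 22.2395 → s = 66.2395

66.2395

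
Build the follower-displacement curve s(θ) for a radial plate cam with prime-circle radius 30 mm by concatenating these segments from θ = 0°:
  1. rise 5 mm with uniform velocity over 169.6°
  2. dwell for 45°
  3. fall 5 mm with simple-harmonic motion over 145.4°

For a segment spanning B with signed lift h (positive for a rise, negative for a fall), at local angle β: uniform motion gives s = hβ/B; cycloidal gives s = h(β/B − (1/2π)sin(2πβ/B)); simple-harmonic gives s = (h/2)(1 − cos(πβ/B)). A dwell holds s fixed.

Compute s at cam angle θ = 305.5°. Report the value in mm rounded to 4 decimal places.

seg 1 [0°–169.6°] uniform, h=5: full span → s += 5 → s = 5.0000
seg 2 [169.6°–214.6°] dwell: s stays 5.0000
seg 3 [214.6°–360°] simple-harmonic, h=-5: θ=305.5° here. β=90.9, B=145.4. -5/2·(1 − cos(π·0.6252)) = -3.4580 → s = 1.5420

1.5420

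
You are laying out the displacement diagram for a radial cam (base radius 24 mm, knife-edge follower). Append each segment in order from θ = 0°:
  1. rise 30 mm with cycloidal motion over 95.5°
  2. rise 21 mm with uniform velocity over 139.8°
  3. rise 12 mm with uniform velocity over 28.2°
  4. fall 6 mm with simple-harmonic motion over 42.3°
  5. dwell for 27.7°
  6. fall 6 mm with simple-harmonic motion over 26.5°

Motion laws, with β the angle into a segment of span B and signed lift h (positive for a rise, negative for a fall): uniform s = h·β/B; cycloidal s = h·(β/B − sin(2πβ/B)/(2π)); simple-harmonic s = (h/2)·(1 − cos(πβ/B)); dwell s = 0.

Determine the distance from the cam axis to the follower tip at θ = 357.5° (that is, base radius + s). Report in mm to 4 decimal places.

seg 1 [0°–95.5°] cycloidal, h=30: full span → s += 30 → s = 30.0000
seg 2 [95.5°–235.3°] uniform, h=21: full span → s += 21 → s = 51.0000
seg 3 [235.3°–263.5°] uniform, h=12: full span → s += 12 → s = 63.0000
seg 4 [263.5°–305.8°] simple-harmonic, h=-6: full span → s += -6 → s = 57.0000
seg 5 [305.8°–333.5°] dwell: s stays 57.0000
seg 6 [333.5°–360°] simple-harmonic, h=-6: θ=357.5° here. β=24, B=26.5. -6/2·(1 − cos(π·0.9057)) = -5.8692 → s = 51.1308
radial distance = base radius + s = 24 + 51.1308 = 75.1308

75.1308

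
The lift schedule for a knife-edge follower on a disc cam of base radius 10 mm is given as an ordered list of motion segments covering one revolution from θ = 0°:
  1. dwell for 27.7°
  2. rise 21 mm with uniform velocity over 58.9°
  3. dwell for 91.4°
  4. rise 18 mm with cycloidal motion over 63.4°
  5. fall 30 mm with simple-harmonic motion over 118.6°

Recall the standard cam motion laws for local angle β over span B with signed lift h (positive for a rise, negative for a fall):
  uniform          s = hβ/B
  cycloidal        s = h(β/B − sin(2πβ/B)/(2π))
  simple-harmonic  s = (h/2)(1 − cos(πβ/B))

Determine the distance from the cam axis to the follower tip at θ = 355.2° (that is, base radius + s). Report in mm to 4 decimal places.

seg 1 [0°–27.7°] dwell: s stays 0.0000
seg 2 [27.7°–86.6°] uniform, h=21: full span → s += 21 → s = 21.0000
seg 3 [86.6°–178°] dwell: s stays 21.0000
seg 4 [178°–241.4°] cycloidal, h=18: full span → s += 18 → s = 39.0000
seg 5 [241.4°–360°] simple-harmonic, h=-30: θ=355.2° here. β=113.8, B=118.6. -30/2·(1 − cos(π·0.9595)) = -29.8789 → s = 9.1211
radial distance = base radius + s = 10 + 9.1211 = 19.1211

19.1211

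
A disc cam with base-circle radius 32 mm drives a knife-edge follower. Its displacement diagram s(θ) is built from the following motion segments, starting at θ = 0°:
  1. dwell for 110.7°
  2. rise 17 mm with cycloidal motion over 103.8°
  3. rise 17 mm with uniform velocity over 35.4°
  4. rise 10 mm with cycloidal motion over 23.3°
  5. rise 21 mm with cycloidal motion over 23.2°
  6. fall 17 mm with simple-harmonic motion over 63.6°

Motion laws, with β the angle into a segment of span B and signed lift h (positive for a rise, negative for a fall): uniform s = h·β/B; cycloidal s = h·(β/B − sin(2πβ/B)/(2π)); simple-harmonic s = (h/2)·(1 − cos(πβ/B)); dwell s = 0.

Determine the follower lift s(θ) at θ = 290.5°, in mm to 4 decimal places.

seg 1 [0°–110.7°] dwell: s stays 0.0000
seg 2 [110.7°–214.5°] cycloidal, h=17: full span → s += 17 → s = 17.0000
seg 3 [214.5°–249.9°] uniform, h=17: full span → s += 17 → s = 34.0000
seg 4 [249.9°–273.2°] cycloidal, h=10: full span → s += 10 → s = 44.0000
seg 5 [273.2°–296.4°] cycloidal, h=21: θ=290.5° here. β=17.3, B=23.2. 21·(0.7457 − sin(2π·0.7457)/(2π)) = 19.0005 → s = 63.0005

63.0005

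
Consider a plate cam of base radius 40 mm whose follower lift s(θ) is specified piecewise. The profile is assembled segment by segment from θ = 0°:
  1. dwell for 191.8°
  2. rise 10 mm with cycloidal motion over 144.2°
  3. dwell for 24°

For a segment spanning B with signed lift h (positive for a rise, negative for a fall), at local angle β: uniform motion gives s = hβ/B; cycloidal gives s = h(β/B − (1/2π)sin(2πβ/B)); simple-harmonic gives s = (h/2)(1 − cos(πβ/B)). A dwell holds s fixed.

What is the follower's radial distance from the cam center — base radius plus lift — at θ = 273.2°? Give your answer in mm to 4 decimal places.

seg 1 [0°–191.8°] dwell: s stays 0.0000
seg 2 [191.8°–336°] cycloidal, h=10: θ=273.2° here. β=81.4, B=144.2. 10·(0.5645 − sin(2π·0.5645)/(2π)) = 6.2724 → s = 6.2724
radial distance = base radius + s = 40 + 6.2724 = 46.2724

46.2724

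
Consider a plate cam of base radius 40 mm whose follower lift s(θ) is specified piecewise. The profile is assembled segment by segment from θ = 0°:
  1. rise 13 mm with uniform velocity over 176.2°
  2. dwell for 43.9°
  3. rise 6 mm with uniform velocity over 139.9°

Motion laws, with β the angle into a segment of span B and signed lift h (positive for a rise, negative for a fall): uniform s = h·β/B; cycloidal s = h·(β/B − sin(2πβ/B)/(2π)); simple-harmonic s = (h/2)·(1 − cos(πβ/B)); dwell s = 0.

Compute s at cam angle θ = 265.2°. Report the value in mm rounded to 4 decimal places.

seg 1 [0°–176.2°] uniform, h=13: full span → s += 13 → s = 13.0000
seg 2 [176.2°–220.1°] dwell: s stays 13.0000
seg 3 [220.1°–360°] uniform, h=6: θ=265.2° here. β=45.1, B=139.9. 6·45.1/139.9 = 1.9342 → s = 14.9342

14.9342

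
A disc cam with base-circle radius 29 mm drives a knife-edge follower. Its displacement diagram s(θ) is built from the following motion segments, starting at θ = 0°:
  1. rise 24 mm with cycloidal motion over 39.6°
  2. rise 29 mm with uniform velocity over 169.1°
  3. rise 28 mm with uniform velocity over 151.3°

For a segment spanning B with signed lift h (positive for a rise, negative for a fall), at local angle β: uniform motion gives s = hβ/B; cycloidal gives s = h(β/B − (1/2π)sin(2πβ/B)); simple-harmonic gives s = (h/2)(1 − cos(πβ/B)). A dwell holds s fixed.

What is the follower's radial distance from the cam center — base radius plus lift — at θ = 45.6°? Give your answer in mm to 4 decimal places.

seg 1 [0°–39.6°] cycloidal, h=24: full span → s += 24 → s = 24.0000
seg 2 [39.6°–208.7°] uniform, h=29: θ=45.6° here. β=6, B=169.1. 29·6/169.1 = 1.0290 → s = 25.0290
radial distance = base radius + s = 29 + 25.0290 = 54.0290

54.0290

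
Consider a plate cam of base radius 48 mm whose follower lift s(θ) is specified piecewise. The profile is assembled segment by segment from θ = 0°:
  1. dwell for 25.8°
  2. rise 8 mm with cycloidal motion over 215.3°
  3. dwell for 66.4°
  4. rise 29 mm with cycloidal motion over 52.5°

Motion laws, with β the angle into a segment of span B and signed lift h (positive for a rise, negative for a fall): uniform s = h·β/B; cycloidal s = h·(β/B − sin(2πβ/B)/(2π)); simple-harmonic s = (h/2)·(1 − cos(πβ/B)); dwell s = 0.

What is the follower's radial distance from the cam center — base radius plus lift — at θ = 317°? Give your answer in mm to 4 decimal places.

seg 1 [0°–25.8°] dwell: s stays 0.0000
seg 2 [25.8°–241.1°] cycloidal, h=8: full span → s += 8 → s = 8.0000
seg 3 [241.1°–307.5°] dwell: s stays 8.0000
seg 4 [307.5°–360°] cycloidal, h=29: θ=317° here. β=9.5, B=52.5. 29·(0.1810 − sin(2π·0.1810)/(2π)) = 1.0597 → s = 9.0597
radial distance = base radius + s = 48 + 9.0597 = 57.0597

57.0597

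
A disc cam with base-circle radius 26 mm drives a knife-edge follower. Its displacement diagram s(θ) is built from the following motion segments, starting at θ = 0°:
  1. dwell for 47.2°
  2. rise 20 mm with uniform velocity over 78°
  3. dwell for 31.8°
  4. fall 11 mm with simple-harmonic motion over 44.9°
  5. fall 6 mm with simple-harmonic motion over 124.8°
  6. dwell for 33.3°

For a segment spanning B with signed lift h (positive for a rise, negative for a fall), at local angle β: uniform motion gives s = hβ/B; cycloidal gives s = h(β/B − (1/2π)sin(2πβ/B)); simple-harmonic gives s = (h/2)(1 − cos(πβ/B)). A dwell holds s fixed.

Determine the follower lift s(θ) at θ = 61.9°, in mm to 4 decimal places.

seg 1 [0°–47.2°] dwell: s stays 0.0000
seg 2 [47.2°–125.2°] uniform, h=20: θ=61.9° here. β=14.7, B=78. 20·14.7/78 = 3.7692 → s = 3.7692

3.7692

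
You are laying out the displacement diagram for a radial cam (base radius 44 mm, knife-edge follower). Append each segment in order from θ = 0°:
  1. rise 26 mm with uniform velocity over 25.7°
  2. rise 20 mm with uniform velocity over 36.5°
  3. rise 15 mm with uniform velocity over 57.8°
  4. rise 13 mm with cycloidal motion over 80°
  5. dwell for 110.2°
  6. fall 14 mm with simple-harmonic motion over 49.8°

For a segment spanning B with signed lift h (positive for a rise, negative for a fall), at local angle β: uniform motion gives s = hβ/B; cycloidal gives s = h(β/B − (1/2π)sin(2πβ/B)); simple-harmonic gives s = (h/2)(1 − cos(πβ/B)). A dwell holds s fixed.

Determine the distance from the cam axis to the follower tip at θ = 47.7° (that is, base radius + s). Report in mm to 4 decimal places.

seg 1 [0°–25.7°] uniform, h=26: full span → s += 26 → s = 26.0000
seg 2 [25.7°–62.2°] uniform, h=20: θ=47.7° here. β=22, B=36.5. 20·22/36.5 = 12.0548 → s = 38.0548
radial distance = base radius + s = 44 + 38.0548 = 82.0548

82.0548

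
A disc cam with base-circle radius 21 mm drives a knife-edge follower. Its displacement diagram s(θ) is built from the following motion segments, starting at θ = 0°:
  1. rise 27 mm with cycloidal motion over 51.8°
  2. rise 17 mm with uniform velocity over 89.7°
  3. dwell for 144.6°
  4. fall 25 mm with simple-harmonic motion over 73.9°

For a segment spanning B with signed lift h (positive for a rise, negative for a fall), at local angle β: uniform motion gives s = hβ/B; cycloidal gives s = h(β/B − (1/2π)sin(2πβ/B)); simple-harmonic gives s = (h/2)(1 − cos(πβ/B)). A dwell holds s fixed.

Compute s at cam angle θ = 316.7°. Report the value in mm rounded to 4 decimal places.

seg 1 [0°–51.8°] cycloidal, h=27: full span → s += 27 → s = 27.0000
seg 2 [51.8°–141.5°] uniform, h=17: full span → s += 17 → s = 44.0000
seg 3 [141.5°–286.1°] dwell: s stays 44.0000
seg 4 [286.1°–360°] simple-harmonic, h=-25: θ=316.7° here. β=30.6, B=73.9. -25/2·(1 − cos(π·0.4141)) = -9.1665 → s = 34.8335

34.8335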